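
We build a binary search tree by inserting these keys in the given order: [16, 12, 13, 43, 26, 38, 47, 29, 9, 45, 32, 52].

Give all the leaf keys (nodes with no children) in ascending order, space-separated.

Resulting structure (node: left, right):
  16: L=12, R=43
  12: L=9, R=13
  13: L=–, R=–
  43: L=26, R=47
  26: L=–, R=38
  38: L=29, R=–
  47: L=45, R=52
  29: L=–, R=32
  9: L=–, R=–
  45: L=–, R=–
  32: L=–, R=–
  52: L=–, R=–

9 13 32 45 52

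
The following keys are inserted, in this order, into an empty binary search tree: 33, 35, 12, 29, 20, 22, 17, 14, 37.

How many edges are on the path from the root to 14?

Insert 33: tree is empty, so 33 becomes the root.
Insert 35: 35 > 33 → go right. Place as right child of 33.
Insert 12: 12 < 33 → go left. Place as left child of 33.
Insert 29: 29 < 33 → go left; 29 > 12 → go right. Place as right child of 12.
Insert 20: 20 < 33 → go left; 20 > 12 → go right; 20 < 29 → go left. Place as left child of 29.
Insert 22: 22 < 33 → go left; 22 > 12 → go right; 22 < 29 → go left; 22 > 20 → go right. Place as right child of 20.
Insert 17: 17 < 33 → go left; 17 > 12 → go right; 17 < 29 → go left; 17 < 20 → go left. Place as left child of 20.
Insert 14: 14 < 33 → go left; 14 > 12 → go right; 14 < 29 → go left; 14 < 20 → go left; 14 < 17 → go left. Place as left child of 17.
Insert 37: 37 > 33 → go right; 37 > 35 → go right. Place as right child of 35.

Path to 14: 33 → 12 → 29 → 20 → 17 → 14, which is 5 edges.

5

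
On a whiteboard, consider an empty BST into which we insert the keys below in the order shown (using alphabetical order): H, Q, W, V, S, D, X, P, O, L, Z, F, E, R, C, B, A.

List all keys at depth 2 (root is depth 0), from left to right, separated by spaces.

C F P W

H: root
Q: right child of H (depth 1)
W: right child of Q (depth 2)
V: left child of W (depth 3)
S: left child of V (depth 4)
D: left child of H (depth 1)
X: right child of W (depth 3)
P: left child of Q (depth 2)
O: left child of P (depth 3)
L: left child of O (depth 4)
Z: right child of X (depth 4)
F: right child of D (depth 2)
E: left child of F (depth 3)
R: left child of S (depth 5)
C: left child of D (depth 2)
B: left child of C (depth 3)
A: left child of B (depth 4)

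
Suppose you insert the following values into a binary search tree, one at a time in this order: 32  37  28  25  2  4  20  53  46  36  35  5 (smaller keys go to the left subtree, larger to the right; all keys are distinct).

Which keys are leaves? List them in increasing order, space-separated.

32: root
37: right child of 32 (depth 1)
28: left child of 32 (depth 1)
25: left child of 28 (depth 2)
2: left child of 25 (depth 3)
4: right child of 2 (depth 4)
20: right child of 4 (depth 5)
53: right child of 37 (depth 2)
46: left child of 53 (depth 3)
36: left child of 37 (depth 2)
35: left child of 36 (depth 3)
5: left child of 20 (depth 6)

5 35 46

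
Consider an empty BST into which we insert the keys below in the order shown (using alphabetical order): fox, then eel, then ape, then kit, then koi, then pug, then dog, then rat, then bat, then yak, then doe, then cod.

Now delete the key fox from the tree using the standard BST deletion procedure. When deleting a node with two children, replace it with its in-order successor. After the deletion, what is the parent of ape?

eel

Insert fox: tree is empty, so fox becomes the root.
Insert eel: eel < fox → go left. Place as left child of fox.
Insert ape: ape < fox → go left; ape < eel → go left. Place as left child of eel.
Insert kit: kit > fox → go right. Place as right child of fox.
Insert koi: koi > fox → go right; koi > kit → go right. Place as right child of kit.
Insert pug: pug > fox → go right; pug > kit → go right; pug > koi → go right. Place as right child of koi.
Insert dog: dog < fox → go left; dog < eel → go left; dog > ape → go right. Place as right child of ape.
Insert rat: rat > fox → go right; rat > kit → go right; rat > koi → go right; rat > pug → go right. Place as right child of pug.
Insert bat: bat < fox → go left; bat < eel → go left; bat > ape → go right; bat < dog → go left. Place as left child of dog.
Insert yak: yak > fox → go right; yak > kit → go right; yak > koi → go right; yak > pug → go right; yak > rat → go right. Place as right child of rat.
Insert doe: doe < fox → go left; doe < eel → go left; doe > ape → go right; doe < dog → go left; doe > bat → go right. Place as right child of bat.
Insert cod: cod < fox → go left; cod < eel → go left; cod > ape → go right; cod < dog → go left; cod > bat → go right; cod < doe → go left. Place as left child of doe.

Delete fox (two children — replace with in-order successor).
After deletion, ape's parent is eel.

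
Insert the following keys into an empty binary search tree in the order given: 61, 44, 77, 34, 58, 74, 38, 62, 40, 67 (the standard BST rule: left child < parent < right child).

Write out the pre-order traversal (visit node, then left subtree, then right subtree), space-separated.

Insert 61: tree is empty, so 61 becomes the root.
Insert 44: 44 < 61 → go left. Place as left child of 61.
Insert 77: 77 > 61 → go right. Place as right child of 61.
Insert 34: 34 < 61 → go left; 34 < 44 → go left. Place as left child of 44.
Insert 58: 58 < 61 → go left; 58 > 44 → go right. Place as right child of 44.
Insert 74: 74 > 61 → go right; 74 < 77 → go left. Place as left child of 77.
Insert 38: 38 < 61 → go left; 38 < 44 → go left; 38 > 34 → go right. Place as right child of 34.
Insert 62: 62 > 61 → go right; 62 < 77 → go left; 62 < 74 → go left. Place as left child of 74.
Insert 40: 40 < 61 → go left; 40 < 44 → go left; 40 > 34 → go right; 40 > 38 → go right. Place as right child of 38.
Insert 67: 67 > 61 → go right; 67 < 77 → go left; 67 < 74 → go left; 67 > 62 → go right. Place as right child of 62.

61 44 34 38 40 58 77 74 62 67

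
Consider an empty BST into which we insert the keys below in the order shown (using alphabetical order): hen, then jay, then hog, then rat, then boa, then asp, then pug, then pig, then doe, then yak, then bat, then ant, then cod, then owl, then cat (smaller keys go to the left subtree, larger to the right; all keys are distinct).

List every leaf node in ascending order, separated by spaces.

ant bat cat hog owl yak

Insert hen: tree is empty, so hen becomes the root.
Insert jay: jay > hen → go right. Place as right child of hen.
Insert hog: hog > hen → go right; hog < jay → go left. Place as left child of jay.
Insert rat: rat > hen → go right; rat > jay → go right. Place as right child of jay.
Insert boa: boa < hen → go left. Place as left child of hen.
Insert asp: asp < hen → go left; asp < boa → go left. Place as left child of boa.
Insert pug: pug > hen → go right; pug > jay → go right; pug < rat → go left. Place as left child of rat.
Insert pig: pig > hen → go right; pig > jay → go right; pig < rat → go left; pig < pug → go left. Place as left child of pug.
Insert doe: doe < hen → go left; doe > boa → go right. Place as right child of boa.
Insert yak: yak > hen → go right; yak > jay → go right; yak > rat → go right. Place as right child of rat.
Insert bat: bat < hen → go left; bat < boa → go left; bat > asp → go right. Place as right child of asp.
Insert ant: ant < hen → go left; ant < boa → go left; ant < asp → go left. Place as left child of asp.
Insert cod: cod < hen → go left; cod > boa → go right; cod < doe → go left. Place as left child of doe.
Insert owl: owl > hen → go right; owl > jay → go right; owl < rat → go left; owl < pug → go left; owl < pig → go left. Place as left child of pig.
Insert cat: cat < hen → go left; cat > boa → go right; cat < doe → go left; cat < cod → go left. Place as left child of cod.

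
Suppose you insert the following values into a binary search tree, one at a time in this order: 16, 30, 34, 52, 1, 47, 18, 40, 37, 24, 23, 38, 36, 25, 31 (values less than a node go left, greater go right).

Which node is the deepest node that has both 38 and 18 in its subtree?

30

16: root
30: right child of 16 (depth 1)
34: right child of 30 (depth 2)
52: right child of 34 (depth 3)
1: left child of 16 (depth 1)
47: left child of 52 (depth 4)
18: left child of 30 (depth 2)
40: left child of 47 (depth 5)
37: left child of 40 (depth 6)
24: right child of 18 (depth 3)
23: left child of 24 (depth 4)
38: right child of 37 (depth 7)
36: left child of 37 (depth 7)
25: right child of 24 (depth 4)
31: left child of 34 (depth 3)

Path to 38: 16 → 30 → 34 → 52 → 47 → 40 → 37 → 38
Path to 18: 16 → 30 → 18
The paths share a prefix ending at 30, then split left and right.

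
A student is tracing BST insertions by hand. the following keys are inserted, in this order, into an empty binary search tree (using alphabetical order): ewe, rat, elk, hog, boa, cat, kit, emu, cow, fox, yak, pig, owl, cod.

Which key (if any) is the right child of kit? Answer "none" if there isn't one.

Resulting structure (node: left, right):
  ewe: L=elk, R=rat
  rat: L=hog, R=yak
  elk: L=boa, R=emu
  hog: L=fox, R=kit
  boa: L=–, R=cat
  cat: L=–, R=cow
  kit: L=–, R=pig
  emu: L=–, R=–
  cow: L=cod, R=–
  fox: L=–, R=–
  yak: L=–, R=–
  pig: L=owl, R=–
  owl: L=–, R=–
  cod: L=–, R=–

pig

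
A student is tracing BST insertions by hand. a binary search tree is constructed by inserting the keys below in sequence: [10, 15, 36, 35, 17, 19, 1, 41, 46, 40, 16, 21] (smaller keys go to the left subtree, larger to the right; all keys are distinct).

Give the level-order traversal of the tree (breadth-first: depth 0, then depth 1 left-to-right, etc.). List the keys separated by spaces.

10 1 15 36 35 41 17 40 46 16 19 21

10: root
15: right child of 10 (depth 1)
36: right child of 15 (depth 2)
35: left child of 36 (depth 3)
17: left child of 35 (depth 4)
19: right child of 17 (depth 5)
1: left child of 10 (depth 1)
41: right child of 36 (depth 3)
46: right child of 41 (depth 4)
40: left child of 41 (depth 4)
16: left child of 17 (depth 5)
21: right child of 19 (depth 6)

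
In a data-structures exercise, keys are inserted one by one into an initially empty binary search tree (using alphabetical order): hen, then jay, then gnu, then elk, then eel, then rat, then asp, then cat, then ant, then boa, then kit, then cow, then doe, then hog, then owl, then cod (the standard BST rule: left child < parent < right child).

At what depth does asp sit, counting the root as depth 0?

4

Insert hen: tree is empty, so hen becomes the root.
Insert jay: jay > hen → go right. Place as right child of hen.
Insert gnu: gnu < hen → go left. Place as left child of hen.
Insert elk: elk < hen → go left; elk < gnu → go left. Place as left child of gnu.
Insert eel: eel < hen → go left; eel < gnu → go left; eel < elk → go left. Place as left child of elk.
Insert rat: rat > hen → go right; rat > jay → go right. Place as right child of jay.
Insert asp: asp < hen → go left; asp < gnu → go left; asp < elk → go left; asp < eel → go left. Place as left child of eel.
Insert cat: cat < hen → go left; cat < gnu → go left; cat < elk → go left; cat < eel → go left; cat > asp → go right. Place as right child of asp.
Insert ant: ant < hen → go left; ant < gnu → go left; ant < elk → go left; ant < eel → go left; ant < asp → go left. Place as left child of asp.
Insert boa: boa < hen → go left; boa < gnu → go left; boa < elk → go left; boa < eel → go left; boa > asp → go right; boa < cat → go left. Place as left child of cat.
Insert kit: kit > hen → go right; kit > jay → go right; kit < rat → go left. Place as left child of rat.
Insert cow: cow < hen → go left; cow < gnu → go left; cow < elk → go left; cow < eel → go left; cow > asp → go right; cow > cat → go right. Place as right child of cat.
Insert doe: doe < hen → go left; doe < gnu → go left; doe < elk → go left; doe < eel → go left; doe > asp → go right; doe > cat → go right; doe > cow → go right. Place as right child of cow.
Insert hog: hog > hen → go right; hog < jay → go left. Place as left child of jay.
Insert owl: owl > hen → go right; owl > jay → go right; owl < rat → go left; owl > kit → go right. Place as right child of kit.
Insert cod: cod < hen → go left; cod < gnu → go left; cod < elk → go left; cod < eel → go left; cod > asp → go right; cod > cat → go right; cod < cow → go left. Place as left child of cow.

Path to asp: hen → gnu → elk → eel → asp, which is 4 edges.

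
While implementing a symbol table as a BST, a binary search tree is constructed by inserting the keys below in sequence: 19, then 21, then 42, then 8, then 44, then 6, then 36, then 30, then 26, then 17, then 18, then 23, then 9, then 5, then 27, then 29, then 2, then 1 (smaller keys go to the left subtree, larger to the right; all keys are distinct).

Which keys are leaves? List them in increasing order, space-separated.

Resulting structure (node: left, right):
  19: L=8, R=21
  21: L=–, R=42
  42: L=36, R=44
  8: L=6, R=17
  44: L=–, R=–
  6: L=5, R=–
  36: L=30, R=–
  30: L=26, R=–
  26: L=23, R=27
  17: L=9, R=18
  18: L=–, R=–
  23: L=–, R=–
  9: L=–, R=–
  5: L=2, R=–
  27: L=–, R=29
  29: L=–, R=–
  2: L=1, R=–
  1: L=–, R=–

1 9 18 23 29 44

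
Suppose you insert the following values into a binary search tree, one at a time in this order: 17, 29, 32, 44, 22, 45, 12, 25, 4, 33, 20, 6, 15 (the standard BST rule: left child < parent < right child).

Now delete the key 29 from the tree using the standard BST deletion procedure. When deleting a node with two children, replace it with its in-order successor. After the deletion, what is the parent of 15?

Resulting structure (node: left, right):
  17: L=12, R=29
  29: L=22, R=32
  32: L=–, R=44
  44: L=33, R=45
  22: L=20, R=25
  45: L=–, R=–
  12: L=4, R=15
  25: L=–, R=–
  4: L=–, R=6
  33: L=–, R=–
  20: L=–, R=–
  6: L=–, R=–
  15: L=–, R=–

Delete 29 (two children — replace with in-order successor).
After deletion, 15's parent is 12.

12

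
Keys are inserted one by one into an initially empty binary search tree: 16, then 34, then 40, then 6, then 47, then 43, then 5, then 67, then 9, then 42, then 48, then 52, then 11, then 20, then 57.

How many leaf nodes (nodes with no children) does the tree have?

5

Resulting structure (node: left, right):
  16: L=6, R=34
  34: L=20, R=40
  40: L=–, R=47
  6: L=5, R=9
  47: L=43, R=67
  43: L=42, R=–
  5: L=–, R=–
  67: L=48, R=–
  9: L=–, R=11
  42: L=–, R=–
  48: L=–, R=52
  52: L=–, R=57
  11: L=–, R=–
  20: L=–, R=–
  57: L=–, R=–

Leaves: 5, 11, 20, 42, 57 — 5 in total.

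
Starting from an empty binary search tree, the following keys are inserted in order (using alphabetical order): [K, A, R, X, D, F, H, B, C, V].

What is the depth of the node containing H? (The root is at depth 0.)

4

Insert K: tree is empty, so K becomes the root.
Insert A: A < K → go left. Place as left child of K.
Insert R: R > K → go right. Place as right child of K.
Insert X: X > K → go right; X > R → go right. Place as right child of R.
Insert D: D < K → go left; D > A → go right. Place as right child of A.
Insert F: F < K → go left; F > A → go right; F > D → go right. Place as right child of D.
Insert H: H < K → go left; H > A → go right; H > D → go right; H > F → go right. Place as right child of F.
Insert B: B < K → go left; B > A → go right; B < D → go left. Place as left child of D.
Insert C: C < K → go left; C > A → go right; C < D → go left; C > B → go right. Place as right child of B.
Insert V: V > K → go right; V > R → go right; V < X → go left. Place as left child of X.

Path to H: K → A → D → F → H, which is 4 edges.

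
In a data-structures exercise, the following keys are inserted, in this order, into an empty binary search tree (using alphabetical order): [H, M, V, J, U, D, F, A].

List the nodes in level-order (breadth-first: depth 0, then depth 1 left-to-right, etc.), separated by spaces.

H: root
M: right child of H (depth 1)
V: right child of M (depth 2)
J: left child of M (depth 2)
U: left child of V (depth 3)
D: left child of H (depth 1)
F: right child of D (depth 2)
A: left child of D (depth 2)

H D M A F J V U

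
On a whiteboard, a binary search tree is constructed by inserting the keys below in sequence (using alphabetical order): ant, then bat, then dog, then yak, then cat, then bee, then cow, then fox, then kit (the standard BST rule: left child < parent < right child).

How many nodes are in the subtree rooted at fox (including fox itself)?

2

Insert ant: tree is empty, so ant becomes the root.
Insert bat: bat > ant → go right. Place as right child of ant.
Insert dog: dog > ant → go right; dog > bat → go right. Place as right child of bat.
Insert yak: yak > ant → go right; yak > bat → go right; yak > dog → go right. Place as right child of dog.
Insert cat: cat > ant → go right; cat > bat → go right; cat < dog → go left. Place as left child of dog.
Insert bee: bee > ant → go right; bee > bat → go right; bee < dog → go left; bee < cat → go left. Place as left child of cat.
Insert cow: cow > ant → go right; cow > bat → go right; cow < dog → go left; cow > cat → go right. Place as right child of cat.
Insert fox: fox > ant → go right; fox > bat → go right; fox > dog → go right; fox < yak → go left. Place as left child of yak.
Insert kit: kit > ant → go right; kit > bat → go right; kit > dog → go right; kit < yak → go left; kit > fox → go right. Place as right child of fox.

Subtree rooted at fox contains: fox, kit — 2 nodes.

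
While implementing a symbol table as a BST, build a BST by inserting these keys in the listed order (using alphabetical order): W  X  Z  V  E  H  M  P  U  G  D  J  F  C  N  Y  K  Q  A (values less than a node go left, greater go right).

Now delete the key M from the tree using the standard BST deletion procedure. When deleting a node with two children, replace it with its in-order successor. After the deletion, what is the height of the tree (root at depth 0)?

7

Insert W: tree is empty, so W becomes the root.
Insert X: X > W → go right. Place as right child of W.
Insert Z: Z > W → go right; Z > X → go right. Place as right child of X.
Insert V: V < W → go left. Place as left child of W.
Insert E: E < W → go left; E < V → go left. Place as left child of V.
Insert H: H < W → go left; H < V → go left; H > E → go right. Place as right child of E.
Insert M: M < W → go left; M < V → go left; M > E → go right; M > H → go right. Place as right child of H.
Insert P: P < W → go left; P < V → go left; P > E → go right; P > H → go right; P > M → go right. Place as right child of M.
Insert U: U < W → go left; U < V → go left; U > E → go right; U > H → go right; U > M → go right; U > P → go right. Place as right child of P.
Insert G: G < W → go left; G < V → go left; G > E → go right; G < H → go left. Place as left child of H.
Insert D: D < W → go left; D < V → go left; D < E → go left. Place as left child of E.
Insert J: J < W → go left; J < V → go left; J > E → go right; J > H → go right; J < M → go left. Place as left child of M.
Insert F: F < W → go left; F < V → go left; F > E → go right; F < H → go left; F < G → go left. Place as left child of G.
Insert C: C < W → go left; C < V → go left; C < E → go left; C < D → go left. Place as left child of D.
Insert N: N < W → go left; N < V → go left; N > E → go right; N > H → go right; N > M → go right; N < P → go left. Place as left child of P.
Insert Y: Y > W → go right; Y > X → go right; Y < Z → go left. Place as left child of Z.
Insert K: K < W → go left; K < V → go left; K > E → go right; K > H → go right; K < M → go left; K > J → go right. Place as right child of J.
Insert Q: Q < W → go left; Q < V → go left; Q > E → go right; Q > H → go right; Q > M → go right; Q > P → go right; Q < U → go left. Place as left child of U.
Insert A: A < W → go left; A < V → go left; A < E → go left; A < D → go left; A < C → go left. Place as left child of C.

Delete M (two children — replace with in-order successor).
After deletion, deepest node is Q at depth 7.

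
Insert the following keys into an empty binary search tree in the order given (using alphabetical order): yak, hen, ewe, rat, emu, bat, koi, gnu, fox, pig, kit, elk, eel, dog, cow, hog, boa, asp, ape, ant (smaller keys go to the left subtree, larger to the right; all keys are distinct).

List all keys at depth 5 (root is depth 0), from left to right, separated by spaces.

Insert yak: tree is empty, so yak becomes the root.
Insert hen: hen < yak → go left. Place as left child of yak.
Insert ewe: ewe < yak → go left; ewe < hen → go left. Place as left child of hen.
Insert rat: rat < yak → go left; rat > hen → go right. Place as right child of hen.
Insert emu: emu < yak → go left; emu < hen → go left; emu < ewe → go left. Place as left child of ewe.
Insert bat: bat < yak → go left; bat < hen → go left; bat < ewe → go left; bat < emu → go left. Place as left child of emu.
Insert koi: koi < yak → go left; koi > hen → go right; koi < rat → go left. Place as left child of rat.
Insert gnu: gnu < yak → go left; gnu < hen → go left; gnu > ewe → go right. Place as right child of ewe.
Insert fox: fox < yak → go left; fox < hen → go left; fox > ewe → go right; fox < gnu → go left. Place as left child of gnu.
Insert pig: pig < yak → go left; pig > hen → go right; pig < rat → go left; pig > koi → go right. Place as right child of koi.
Insert kit: kit < yak → go left; kit > hen → go right; kit < rat → go left; kit < koi → go left. Place as left child of koi.
Insert elk: elk < yak → go left; elk < hen → go left; elk < ewe → go left; elk < emu → go left; elk > bat → go right. Place as right child of bat.
Insert eel: eel < yak → go left; eel < hen → go left; eel < ewe → go left; eel < emu → go left; eel > bat → go right; eel < elk → go left. Place as left child of elk.
Insert dog: dog < yak → go left; dog < hen → go left; dog < ewe → go left; dog < emu → go left; dog > bat → go right; dog < elk → go left; dog < eel → go left. Place as left child of eel.
Insert cow: cow < yak → go left; cow < hen → go left; cow < ewe → go left; cow < emu → go left; cow > bat → go right; cow < elk → go left; cow < eel → go left; cow < dog → go left. Place as left child of dog.
Insert hog: hog < yak → go left; hog > hen → go right; hog < rat → go left; hog < koi → go left; hog < kit → go left. Place as left child of kit.
Insert boa: boa < yak → go left; boa < hen → go left; boa < ewe → go left; boa < emu → go left; boa > bat → go right; boa < elk → go left; boa < eel → go left; boa < dog → go left; boa < cow → go left. Place as left child of cow.
Insert asp: asp < yak → go left; asp < hen → go left; asp < ewe → go left; asp < emu → go left; asp < bat → go left. Place as left child of bat.
Insert ape: ape < yak → go left; ape < hen → go left; ape < ewe → go left; ape < emu → go left; ape < bat → go left; ape < asp → go left. Place as left child of asp.
Insert ant: ant < yak → go left; ant < hen → go left; ant < ewe → go left; ant < emu → go left; ant < bat → go left; ant < asp → go left; ant < ape → go left. Place as left child of ape.

asp elk hog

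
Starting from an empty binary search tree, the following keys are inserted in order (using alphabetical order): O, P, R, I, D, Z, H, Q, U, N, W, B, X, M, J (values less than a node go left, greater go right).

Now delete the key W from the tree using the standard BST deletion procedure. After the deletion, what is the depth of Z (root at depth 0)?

3

Insert O: tree is empty, so O becomes the root.
Insert P: P > O → go right. Place as right child of O.
Insert R: R > O → go right; R > P → go right. Place as right child of P.
Insert I: I < O → go left. Place as left child of O.
Insert D: D < O → go left; D < I → go left. Place as left child of I.
Insert Z: Z > O → go right; Z > P → go right; Z > R → go right. Place as right child of R.
Insert H: H < O → go left; H < I → go left; H > D → go right. Place as right child of D.
Insert Q: Q > O → go right; Q > P → go right; Q < R → go left. Place as left child of R.
Insert U: U > O → go right; U > P → go right; U > R → go right; U < Z → go left. Place as left child of Z.
Insert N: N < O → go left; N > I → go right. Place as right child of I.
Insert W: W > O → go right; W > P → go right; W > R → go right; W < Z → go left; W > U → go right. Place as right child of U.
Insert B: B < O → go left; B < I → go left; B < D → go left. Place as left child of D.
Insert X: X > O → go right; X > P → go right; X > R → go right; X < Z → go left; X > U → go right; X > W → go right. Place as right child of W.
Insert M: M < O → go left; M > I → go right; M < N → go left. Place as left child of N.
Insert J: J < O → go left; J > I → go right; J < N → go left; J < M → go left. Place as left child of M.

Delete W (at most one child — splice it out).
After deletion, path to Z: O → P → R → Z.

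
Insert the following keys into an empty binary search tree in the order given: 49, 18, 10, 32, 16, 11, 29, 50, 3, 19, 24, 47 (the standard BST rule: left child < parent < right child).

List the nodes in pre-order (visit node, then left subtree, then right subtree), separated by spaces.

49: root
18: left child of 49 (depth 1)
10: left child of 18 (depth 2)
32: right child of 18 (depth 2)
16: right child of 10 (depth 3)
11: left child of 16 (depth 4)
29: left child of 32 (depth 3)
50: right child of 49 (depth 1)
3: left child of 10 (depth 3)
19: left child of 29 (depth 4)
24: right child of 19 (depth 5)
47: right child of 32 (depth 3)

49 18 10 3 16 11 32 29 19 24 47 50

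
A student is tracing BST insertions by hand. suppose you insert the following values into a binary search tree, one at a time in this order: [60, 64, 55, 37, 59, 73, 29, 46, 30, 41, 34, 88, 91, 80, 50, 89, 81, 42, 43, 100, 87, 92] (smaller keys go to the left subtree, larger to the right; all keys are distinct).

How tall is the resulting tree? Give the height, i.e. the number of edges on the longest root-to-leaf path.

Insert 60: tree is empty, so 60 becomes the root.
Insert 64: 64 > 60 → go right. Place as right child of 60.
Insert 55: 55 < 60 → go left. Place as left child of 60.
Insert 37: 37 < 60 → go left; 37 < 55 → go left. Place as left child of 55.
Insert 59: 59 < 60 → go left; 59 > 55 → go right. Place as right child of 55.
Insert 73: 73 > 60 → go right; 73 > 64 → go right. Place as right child of 64.
Insert 29: 29 < 60 → go left; 29 < 55 → go left; 29 < 37 → go left. Place as left child of 37.
Insert 46: 46 < 60 → go left; 46 < 55 → go left; 46 > 37 → go right. Place as right child of 37.
Insert 30: 30 < 60 → go left; 30 < 55 → go left; 30 < 37 → go left; 30 > 29 → go right. Place as right child of 29.
Insert 41: 41 < 60 → go left; 41 < 55 → go left; 41 > 37 → go right; 41 < 46 → go left. Place as left child of 46.
Insert 34: 34 < 60 → go left; 34 < 55 → go left; 34 < 37 → go left; 34 > 29 → go right; 34 > 30 → go right. Place as right child of 30.
Insert 88: 88 > 60 → go right; 88 > 64 → go right; 88 > 73 → go right. Place as right child of 73.
Insert 91: 91 > 60 → go right; 91 > 64 → go right; 91 > 73 → go right; 91 > 88 → go right. Place as right child of 88.
Insert 80: 80 > 60 → go right; 80 > 64 → go right; 80 > 73 → go right; 80 < 88 → go left. Place as left child of 88.
Insert 50: 50 < 60 → go left; 50 < 55 → go left; 50 > 37 → go right; 50 > 46 → go right. Place as right child of 46.
Insert 89: 89 > 60 → go right; 89 > 64 → go right; 89 > 73 → go right; 89 > 88 → go right; 89 < 91 → go left. Place as left child of 91.
Insert 81: 81 > 60 → go right; 81 > 64 → go right; 81 > 73 → go right; 81 < 88 → go left; 81 > 80 → go right. Place as right child of 80.
Insert 42: 42 < 60 → go left; 42 < 55 → go left; 42 > 37 → go right; 42 < 46 → go left; 42 > 41 → go right. Place as right child of 41.
Insert 43: 43 < 60 → go left; 43 < 55 → go left; 43 > 37 → go right; 43 < 46 → go left; 43 > 41 → go right; 43 > 42 → go right. Place as right child of 42.
Insert 100: 100 > 60 → go right; 100 > 64 → go right; 100 > 73 → go right; 100 > 88 → go right; 100 > 91 → go right. Place as right child of 91.
Insert 87: 87 > 60 → go right; 87 > 64 → go right; 87 > 73 → go right; 87 < 88 → go left; 87 > 80 → go right; 87 > 81 → go right. Place as right child of 81.
Insert 92: 92 > 60 → go right; 92 > 64 → go right; 92 > 73 → go right; 92 > 88 → go right; 92 > 91 → go right; 92 < 100 → go left. Place as left child of 100.

The deepest node is 43 at depth 6.

6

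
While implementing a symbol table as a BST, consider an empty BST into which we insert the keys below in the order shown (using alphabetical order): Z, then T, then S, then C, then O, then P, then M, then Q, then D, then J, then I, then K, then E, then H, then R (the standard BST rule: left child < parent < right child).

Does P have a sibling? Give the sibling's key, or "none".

M

Insert Z: tree is empty, so Z becomes the root.
Insert T: T < Z → go left. Place as left child of Z.
Insert S: S < Z → go left; S < T → go left. Place as left child of T.
Insert C: C < Z → go left; C < T → go left; C < S → go left. Place as left child of S.
Insert O: O < Z → go left; O < T → go left; O < S → go left; O > C → go right. Place as right child of C.
Insert P: P < Z → go left; P < T → go left; P < S → go left; P > C → go right; P > O → go right. Place as right child of O.
Insert M: M < Z → go left; M < T → go left; M < S → go left; M > C → go right; M < O → go left. Place as left child of O.
Insert Q: Q < Z → go left; Q < T → go left; Q < S → go left; Q > C → go right; Q > O → go right; Q > P → go right. Place as right child of P.
Insert D: D < Z → go left; D < T → go left; D < S → go left; D > C → go right; D < O → go left; D < M → go left. Place as left child of M.
Insert J: J < Z → go left; J < T → go left; J < S → go left; J > C → go right; J < O → go left; J < M → go left; J > D → go right. Place as right child of D.
Insert I: I < Z → go left; I < T → go left; I < S → go left; I > C → go right; I < O → go left; I < M → go left; I > D → go right; I < J → go left. Place as left child of J.
Insert K: K < Z → go left; K < T → go left; K < S → go left; K > C → go right; K < O → go left; K < M → go left; K > D → go right; K > J → go right. Place as right child of J.
Insert E: E < Z → go left; E < T → go left; E < S → go left; E > C → go right; E < O → go left; E < M → go left; E > D → go right; E < J → go left; E < I → go left. Place as left child of I.
Insert H: H < Z → go left; H < T → go left; H < S → go left; H > C → go right; H < O → go left; H < M → go left; H > D → go right; H < J → go left; H < I → go left; H > E → go right. Place as right child of E.
Insert R: R < Z → go left; R < T → go left; R < S → go left; R > C → go right; R > O → go right; R > P → go right; R > Q → go right. Place as right child of Q.

P's parent is O; the other child of O is M.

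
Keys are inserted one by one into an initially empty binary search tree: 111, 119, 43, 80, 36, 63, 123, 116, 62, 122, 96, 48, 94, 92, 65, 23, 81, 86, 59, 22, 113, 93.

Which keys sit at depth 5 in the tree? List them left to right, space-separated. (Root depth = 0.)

111: root
119: right child of 111 (depth 1)
43: left child of 111 (depth 1)
80: right child of 43 (depth 2)
36: left child of 43 (depth 2)
63: left child of 80 (depth 3)
123: right child of 119 (depth 2)
116: left child of 119 (depth 2)
62: left child of 63 (depth 4)
122: left child of 123 (depth 3)
96: right child of 80 (depth 3)
48: left child of 62 (depth 5)
94: left child of 96 (depth 4)
92: left child of 94 (depth 5)
65: right child of 63 (depth 4)
23: left child of 36 (depth 3)
81: left child of 92 (depth 6)
86: right child of 81 (depth 7)
59: right child of 48 (depth 6)
22: left child of 23 (depth 4)
113: left child of 116 (depth 3)
93: right child of 92 (depth 6)

48 92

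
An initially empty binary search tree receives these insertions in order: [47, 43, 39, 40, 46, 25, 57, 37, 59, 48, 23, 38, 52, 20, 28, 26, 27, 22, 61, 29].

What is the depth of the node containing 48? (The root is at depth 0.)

Resulting structure (node: left, right):
  47: L=43, R=57
  43: L=39, R=46
  39: L=25, R=40
  40: L=–, R=–
  46: L=–, R=–
  25: L=23, R=37
  57: L=48, R=59
  37: L=28, R=38
  59: L=–, R=61
  48: L=–, R=52
  23: L=20, R=–
  38: L=–, R=–
  52: L=–, R=–
  20: L=–, R=22
  28: L=26, R=29
  26: L=–, R=27
  27: L=–, R=–
  22: L=–, R=–
  61: L=–, R=–
  29: L=–, R=–

Path to 48: 47 → 57 → 48, which is 2 edges.

2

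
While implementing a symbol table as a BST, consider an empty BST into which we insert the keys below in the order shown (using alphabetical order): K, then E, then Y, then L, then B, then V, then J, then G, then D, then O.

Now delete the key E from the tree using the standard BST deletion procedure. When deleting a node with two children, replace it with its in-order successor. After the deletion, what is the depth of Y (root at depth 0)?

1

Insert K: tree is empty, so K becomes the root.
Insert E: E < K → go left. Place as left child of K.
Insert Y: Y > K → go right. Place as right child of K.
Insert L: L > K → go right; L < Y → go left. Place as left child of Y.
Insert B: B < K → go left; B < E → go left. Place as left child of E.
Insert V: V > K → go right; V < Y → go left; V > L → go right. Place as right child of L.
Insert J: J < K → go left; J > E → go right. Place as right child of E.
Insert G: G < K → go left; G > E → go right; G < J → go left. Place as left child of J.
Insert D: D < K → go left; D < E → go left; D > B → go right. Place as right child of B.
Insert O: O > K → go right; O < Y → go left; O > L → go right; O < V → go left. Place as left child of V.

Delete E (two children — replace with in-order successor).
After deletion, path to Y: K → Y.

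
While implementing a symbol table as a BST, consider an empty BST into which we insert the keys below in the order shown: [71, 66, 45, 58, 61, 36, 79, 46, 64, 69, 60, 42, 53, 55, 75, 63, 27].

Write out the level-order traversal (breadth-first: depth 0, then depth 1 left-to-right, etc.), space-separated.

71 66 79 45 69 75 36 58 27 42 46 61 53 60 64 55 63

Insert 71: tree is empty, so 71 becomes the root.
Insert 66: 66 < 71 → go left. Place as left child of 71.
Insert 45: 45 < 71 → go left; 45 < 66 → go left. Place as left child of 66.
Insert 58: 58 < 71 → go left; 58 < 66 → go left; 58 > 45 → go right. Place as right child of 45.
Insert 61: 61 < 71 → go left; 61 < 66 → go left; 61 > 45 → go right; 61 > 58 → go right. Place as right child of 58.
Insert 36: 36 < 71 → go left; 36 < 66 → go left; 36 < 45 → go left. Place as left child of 45.
Insert 79: 79 > 71 → go right. Place as right child of 71.
Insert 46: 46 < 71 → go left; 46 < 66 → go left; 46 > 45 → go right; 46 < 58 → go left. Place as left child of 58.
Insert 64: 64 < 71 → go left; 64 < 66 → go left; 64 > 45 → go right; 64 > 58 → go right; 64 > 61 → go right. Place as right child of 61.
Insert 69: 69 < 71 → go left; 69 > 66 → go right. Place as right child of 66.
Insert 60: 60 < 71 → go left; 60 < 66 → go left; 60 > 45 → go right; 60 > 58 → go right; 60 < 61 → go left. Place as left child of 61.
Insert 42: 42 < 71 → go left; 42 < 66 → go left; 42 < 45 → go left; 42 > 36 → go right. Place as right child of 36.
Insert 53: 53 < 71 → go left; 53 < 66 → go left; 53 > 45 → go right; 53 < 58 → go left; 53 > 46 → go right. Place as right child of 46.
Insert 55: 55 < 71 → go left; 55 < 66 → go left; 55 > 45 → go right; 55 < 58 → go left; 55 > 46 → go right; 55 > 53 → go right. Place as right child of 53.
Insert 75: 75 > 71 → go right; 75 < 79 → go left. Place as left child of 79.
Insert 63: 63 < 71 → go left; 63 < 66 → go left; 63 > 45 → go right; 63 > 58 → go right; 63 > 61 → go right; 63 < 64 → go left. Place as left child of 64.
Insert 27: 27 < 71 → go left; 27 < 66 → go left; 27 < 45 → go left; 27 < 36 → go left. Place as left child of 36.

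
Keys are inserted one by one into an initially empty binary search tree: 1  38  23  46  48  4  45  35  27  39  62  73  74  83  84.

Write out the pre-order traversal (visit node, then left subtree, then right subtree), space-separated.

Resulting structure (node: left, right):
  1: L=–, R=38
  38: L=23, R=46
  23: L=4, R=35
  46: L=45, R=48
  48: L=–, R=62
  4: L=–, R=–
  45: L=39, R=–
  35: L=27, R=–
  27: L=–, R=–
  39: L=–, R=–
  62: L=–, R=73
  73: L=–, R=74
  74: L=–, R=83
  83: L=–, R=84
  84: L=–, R=–

1 38 23 4 35 27 46 45 39 48 62 73 74 83 84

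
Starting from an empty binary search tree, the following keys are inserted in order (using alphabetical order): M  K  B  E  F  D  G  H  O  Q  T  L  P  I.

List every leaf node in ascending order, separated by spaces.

D I L P T

Insert M: tree is empty, so M becomes the root.
Insert K: K < M → go left. Place as left child of M.
Insert B: B < M → go left; B < K → go left. Place as left child of K.
Insert E: E < M → go left; E < K → go left; E > B → go right. Place as right child of B.
Insert F: F < M → go left; F < K → go left; F > B → go right; F > E → go right. Place as right child of E.
Insert D: D < M → go left; D < K → go left; D > B → go right; D < E → go left. Place as left child of E.
Insert G: G < M → go left; G < K → go left; G > B → go right; G > E → go right; G > F → go right. Place as right child of F.
Insert H: H < M → go left; H < K → go left; H > B → go right; H > E → go right; H > F → go right; H > G → go right. Place as right child of G.
Insert O: O > M → go right. Place as right child of M.
Insert Q: Q > M → go right; Q > O → go right. Place as right child of O.
Insert T: T > M → go right; T > O → go right; T > Q → go right. Place as right child of Q.
Insert L: L < M → go left; L > K → go right. Place as right child of K.
Insert P: P > M → go right; P > O → go right; P < Q → go left. Place as left child of Q.
Insert I: I < M → go left; I < K → go left; I > B → go right; I > E → go right; I > F → go right; I > G → go right; I > H → go right. Place as right child of H.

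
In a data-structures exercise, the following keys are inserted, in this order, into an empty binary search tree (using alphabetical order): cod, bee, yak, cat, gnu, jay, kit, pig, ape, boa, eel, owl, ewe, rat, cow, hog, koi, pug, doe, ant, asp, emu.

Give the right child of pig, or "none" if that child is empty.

cod: root
bee: left child of cod (depth 1)
yak: right child of cod (depth 1)
cat: right child of bee (depth 2)
gnu: left child of yak (depth 2)
jay: right child of gnu (depth 3)
kit: right child of jay (depth 4)
pig: right child of kit (depth 5)
ape: left child of bee (depth 2)
boa: left child of cat (depth 3)
eel: left child of gnu (depth 3)
owl: left child of pig (depth 6)
ewe: right child of eel (depth 4)
rat: right child of pig (depth 6)
cow: left child of eel (depth 4)
hog: left child of jay (depth 4)
koi: left child of owl (depth 7)
pug: left child of rat (depth 7)
doe: right child of cow (depth 5)
ant: left child of ape (depth 3)
asp: right child of ape (depth 3)
emu: left child of ewe (depth 5)

rat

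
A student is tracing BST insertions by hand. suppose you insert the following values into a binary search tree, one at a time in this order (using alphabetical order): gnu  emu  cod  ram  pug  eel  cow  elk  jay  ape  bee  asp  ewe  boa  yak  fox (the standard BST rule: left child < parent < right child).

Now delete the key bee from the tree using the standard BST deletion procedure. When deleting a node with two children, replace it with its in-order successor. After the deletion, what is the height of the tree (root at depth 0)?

5

Insert gnu: tree is empty, so gnu becomes the root.
Insert emu: emu < gnu → go left. Place as left child of gnu.
Insert cod: cod < gnu → go left; cod < emu → go left. Place as left child of emu.
Insert ram: ram > gnu → go right. Place as right child of gnu.
Insert pug: pug > gnu → go right; pug < ram → go left. Place as left child of ram.
Insert eel: eel < gnu → go left; eel < emu → go left; eel > cod → go right. Place as right child of cod.
Insert cow: cow < gnu → go left; cow < emu → go left; cow > cod → go right; cow < eel → go left. Place as left child of eel.
Insert elk: elk < gnu → go left; elk < emu → go left; elk > cod → go right; elk > eel → go right. Place as right child of eel.
Insert jay: jay > gnu → go right; jay < ram → go left; jay < pug → go left. Place as left child of pug.
Insert ape: ape < gnu → go left; ape < emu → go left; ape < cod → go left. Place as left child of cod.
Insert bee: bee < gnu → go left; bee < emu → go left; bee < cod → go left; bee > ape → go right. Place as right child of ape.
Insert asp: asp < gnu → go left; asp < emu → go left; asp < cod → go left; asp > ape → go right; asp < bee → go left. Place as left child of bee.
Insert ewe: ewe < gnu → go left; ewe > emu → go right. Place as right child of emu.
Insert boa: boa < gnu → go left; boa < emu → go left; boa < cod → go left; boa > ape → go right; boa > bee → go right. Place as right child of bee.
Insert yak: yak > gnu → go right; yak > ram → go right. Place as right child of ram.
Insert fox: fox < gnu → go left; fox > emu → go right; fox > ewe → go right. Place as right child of ewe.

Delete bee (two children — replace with in-order successor).
After deletion, deepest node is asp at depth 5.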